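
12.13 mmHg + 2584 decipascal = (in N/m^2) 1876. Check: 1 mmHg = 133.32237 Pa, so 12.13 mmHg = 12.13 * 133.32237 = 1617.2003 Pa. 1 decipascal = 0.1 Pa, so 2584 decipascal = 2584 * 0.1 = 258.4 Pa. Sum: 1617.2003 + 258.4 = 1875.6003 Pa. 1875.6003 Pa = 1875.6003 N/m^2 ≈ 1876 N/m^2 (4 s.f.).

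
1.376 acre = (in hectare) 1 acre = 4046.8564 m^2, so 1.376 acre = 1.376 * 4046.8564 = 5568.4744 m^2. 1 hectare = 10000 m^2, so 5568.4744 m^2 = 5568.4744 / 10000 = 0.55684744 hectare ≈ 0.5568 hectare (4 s.f.). Final answer: 0.5568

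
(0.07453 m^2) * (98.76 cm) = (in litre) 73.61. Check: 0.07453 m^2 is already in m^2. 1 cm = 0.01 m, so 98.76 cm = 98.76 * 0.01 = 0.9876 m. Combine: 0.07453 m^2 * 0.9876 m = 0.073605828 m^3. 1 litre = 0.001 m^3, so 0.073605828 m^3 = 0.073605828 / 0.001 = 73.605828 litre ≈ 73.61 litre (4 s.f.).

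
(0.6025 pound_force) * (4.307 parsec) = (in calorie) 1 pound_force = 4.4482216 N, so 0.6025 pound_force = 0.6025 * 4.4482216 = 2.6800535 N. 1 parsec = 3.0856776e+16 m, so 4.307 parsec = 4.307 * 3.0856776e+16 = 1.3290013e+17 m. Combine: 2.6800535 N * 1.3290013e+17 m = 3.5617947e+17 J. 1 calorie = 4.184 J, so 3.5617947e+17 J = 3.5617947e+17 / 4.184 = 8.5128937e+16 calorie ≈ 8.513e+16 calorie (4 s.f.). Final answer: 8.513e+16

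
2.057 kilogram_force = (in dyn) 1 kilogram_force = 9.80665 N, so 2.057 kilogram_force = 2.057 * 9.80665 = 20.172279 N. 1 dyn = 1e-05 N, so 20.172279 N = 20.172279 / 1e-05 = 2017227.9 dyn ≈ 2.017e+06 dyn (4 s.f.). Final answer: 2.017e+06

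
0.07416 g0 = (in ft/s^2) 2.386. Check: 1 g0 = 9.80665 m/s^2, so 0.07416 g0 = 0.07416 * 9.80665 = 0.72726116 m/s^2. 1 ft/s^2 = 0.3048 m/s^2, so 0.72726116 m/s^2 = 0.72726116 / 0.3048 = 2.3860274 ft/s^2 ≈ 2.386 ft/s^2 (4 s.f.).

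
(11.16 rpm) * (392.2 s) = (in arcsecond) 9.454e+07. Check: 1 rpm = 0.10471976 rad/s, so 11.16 rpm = 11.16 * 0.10471976 = 1.1686725 rad/s. 392.2 s is already in s. Combine: 1.1686725 rad/s * 392.2 s = 458.35334 rad. 1 arcsecond = 4.8481368e-06 rad, so 458.35334 rad = 458.35334 / 4.8481368e-06 = 94542163 arcsecond ≈ 9.454e+07 arcsecond (4 s.f.).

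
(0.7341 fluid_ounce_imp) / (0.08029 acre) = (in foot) 1 fluid_ounce_imp = 2.8413063e-05 m^3, so 0.7341 fluid_ounce_imp = 0.7341 * 2.8413063e-05 = 2.0858029e-05 m^3. 1 acre = 4046.8564 m^2, so 0.08029 acre = 0.08029 * 4046.8564 = 324.9221 m^2. Combine: 2.0858029e-05 m^3 / 324.9221 m^2 = 6.4193938e-08 m. 1 foot = 0.3048 m, so 6.4193938e-08 m = 6.4193938e-08 / 0.3048 = 2.1061003e-07 foot ≈ 2.106e-07 foot (4 s.f.). Final answer: 2.106e-07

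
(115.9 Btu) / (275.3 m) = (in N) 444.2. Check: 1 Btu = 1055.0559 J, so 115.9 Btu = 115.9 * 1055.0559 = 122280.97 J. 275.3 m is already in m. Combine: 122280.97 J / 275.3 m = 444.17353 N. Result: 444.17353 N ≈ 444.2 N (4 s.f.).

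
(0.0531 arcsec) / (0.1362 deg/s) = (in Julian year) 3.432e-12. Check: 1 arcsec = 4.8481368e-06 rad, so 0.0531 arcsec = 0.0531 * 4.8481368e-06 = 2.5743606e-07 rad. 1 deg/s = 0.017453293 rad/s, so 0.1362 deg/s = 0.1362 * 0.017453293 = 0.0023771384 rad/s. Combine: 2.5743606e-07 rad / 0.0023771384 rad/s = 0.00010829662 s. 1 Julian year = 31557600 s, so 0.00010829662 s = 0.00010829662 / 31557600 = 3.4317129e-12 Julian year ≈ 3.432e-12 Julian year (4 s.f.).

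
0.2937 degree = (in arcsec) 1057. Check: 1 degree = 0.017453293 rad, so 0.2937 degree = 0.2937 * 0.017453293 = 0.005126032 rad. 1 arcsec = 4.8481368e-06 rad, so 0.005126032 rad = 0.005126032 / 4.8481368e-06 = 1057.32 arcsec ≈ 1057 arcsec (4 s.f.).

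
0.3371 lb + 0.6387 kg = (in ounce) 1 lb = 0.45359237 kg, so 0.3371 lb = 0.3371 * 0.45359237 = 0.15290599 kg. 0.6387 kg is already in kg. Sum: 0.15290599 + 0.6387 = 0.79160599 kg. 1 ounce = 0.028349523 kg, so 0.79160599 kg = 0.79160599 / 0.028349523 = 27.923079 ounce ≈ 27.92 ounce (4 s.f.). Final answer: 27.92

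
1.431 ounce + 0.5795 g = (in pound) 1 ounce = 0.028349523 kg, so 1.431 ounce = 1.431 * 0.028349523 = 0.040568168 kg. 1 g = 0.001 kg, so 0.5795 g = 0.5795 * 0.001 = 0.0005795 kg. Sum: 0.040568168 + 0.0005795 = 0.041147668 kg. 1 pound = 0.45359237 kg, so 0.041147668 kg = 0.041147668 / 0.45359237 = 0.090715079 pound ≈ 0.09072 pound (4 s.f.). Final answer: 0.09072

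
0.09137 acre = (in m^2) 1 acre = 4046.8564 m^2, so 0.09137 acre = 0.09137 * 4046.8564 = 369.76127 m^2. Result: 369.76127 m^2 ≈ 369.8 m^2 (4 s.f.). Final answer: 369.8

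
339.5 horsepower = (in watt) 1 horsepower = 745.69987 W, so 339.5 horsepower = 339.5 * 745.69987 = 253165.11 W. 253165.11 W = 253165.11 watt ≈ 2.532e+05 watt (4 s.f.). Final answer: 2.532e+05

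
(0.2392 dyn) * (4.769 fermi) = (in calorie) 1 dyn = 1e-05 N, so 0.2392 dyn = 0.2392 * 1e-05 = 2.392e-06 N. 1 fermi = 1e-15 m, so 4.769 fermi = 4.769 * 1e-15 = 4.769e-15 m. Combine: 2.392e-06 N * 4.769e-15 m = 1.1407448e-20 J. 1 calorie = 4.184 J, so 1.1407448e-20 J = 1.1407448e-20 / 4.184 = 2.7264455e-21 calorie ≈ 2.726e-21 calorie (4 s.f.). Final answer: 2.726e-21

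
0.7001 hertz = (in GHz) 0.7001 hertz = 0.7001 Hz. 1 GHz = 1e+09 Hz, so 0.7001 Hz = 0.7001 / 1e+09 = 7.001e-10 GHz. Final answer: 7.001e-10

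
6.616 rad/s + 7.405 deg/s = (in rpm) 64.41. Check: 6.616 rad/s is already in rad/s. 1 deg/s = 0.017453293 rad/s, so 7.405 deg/s = 7.405 * 0.017453293 = 0.12924163 rad/s. Sum: 6.616 + 0.12924163 = 6.7452416 rad/s. 1 rpm = 0.10471976 rad/s, so 6.7452416 rad/s = 6.7452416 / 0.10471976 = 64.412313 rpm ≈ 64.41 rpm (4 s.f.).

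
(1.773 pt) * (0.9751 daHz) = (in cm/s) 1 pt = 0.00035277778 m, so 1.773 pt = 1.773 * 0.00035277778 = 0.000625475 m. 1 daHz = 10 Hz, so 0.9751 daHz = 0.9751 * 10 = 9.751 Hz. Combine: 0.000625475 m * 9.751 Hz = 0.0060990067 m/s. 1 cm/s = 0.01 m/s, so 0.0060990067 m/s = 0.0060990067 / 0.01 = 0.60990067 cm/s ≈ 0.6099 cm/s (4 s.f.). Final answer: 0.6099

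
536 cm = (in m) 5.36. Check: 1 cm = 0.01 m, so 536 cm = 536 * 0.01 = 5.36 m. Result: 5.36 m.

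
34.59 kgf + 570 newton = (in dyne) 1 kgf = 9.80665 N, so 34.59 kgf = 34.59 * 9.80665 = 339.21202 N. 570 newton = 570 N. Sum: 339.21202 + 570 = 909.21202 N. 1 dyne = 1e-05 N, so 909.21202 N = 909.21202 / 1e-05 = 90921202 dyne ≈ 9.092e+07 dyne (4 s.f.). Final answer: 9.092e+07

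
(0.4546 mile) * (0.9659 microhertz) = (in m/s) 0.0007067. Check: 1 mile = 1609.344 m, so 0.4546 mile = 0.4546 * 1609.344 = 731.60778 m. 1 microhertz = 1e-06 Hz, so 0.9659 microhertz = 0.9659 * 1e-06 = 9.659e-07 Hz. Combine: 731.60778 m * 9.659e-07 Hz = 0.00070665996 m/s. Result: 0.00070665996 m/s ≈ 0.0007067 m/s (4 s.f.).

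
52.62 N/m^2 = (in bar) 0.0005262. Check: 52.62 N/m^2 = 52.62 Pa. 1 bar = 100000 Pa, so 52.62 Pa = 52.62 / 100000 = 0.0005262 bar.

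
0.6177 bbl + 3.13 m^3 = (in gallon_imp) 1 bbl = 0.15898729 m^3, so 0.6177 bbl = 0.6177 * 0.15898729 = 0.098206452 m^3. 3.13 m^3 is already in m^3. Sum: 0.098206452 + 3.13 = 3.2282065 m^3. 1 gallon_imp = 0.00454609 m^3, so 3.2282065 m^3 = 3.2282065 / 0.00454609 = 710.10615 gallon_imp ≈ 710.1 gallon_imp (4 s.f.). Final answer: 710.1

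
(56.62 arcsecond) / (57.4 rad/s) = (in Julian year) 1 arcsecond = 4.8481368e-06 rad, so 56.62 arcsecond = 56.62 * 4.8481368e-06 = 0.00027450151 rad. 57.4 rad/s is already in rad/s. Combine: 0.00027450151 rad / 57.4 rad/s = 4.7822562e-06 s. 1 Julian year = 31557600 s, so 4.7822562e-06 s = 4.7822562e-06 / 31557600 = 1.5154055e-13 Julian year ≈ 1.515e-13 Julian year (4 s.f.). Final answer: 1.515e-13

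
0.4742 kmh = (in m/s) 1 kmh = 0.27777778 m/s, so 0.4742 kmh = 0.4742 * 0.27777778 = 0.13172222 m/s. Result: 0.13172222 m/s ≈ 0.1317 m/s (4 s.f.). Final answer: 0.1317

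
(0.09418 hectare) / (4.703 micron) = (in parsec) 1 hectare = 10000 m^2, so 0.09418 hectare = 0.09418 * 10000 = 941.8 m^2. 1 micron = 1e-06 m, so 4.703 micron = 4.703 * 1e-06 = 4.703e-06 m. Combine: 941.8 m^2 / 4.703e-06 m = 2.0025516e+08 m. 1 parsec = 3.0856776e+16 m, so 2.0025516e+08 m = 2.0025516e+08 / 3.0856776e+16 = 6.4898276e-09 parsec ≈ 6.49e-09 parsec (4 s.f.). Final answer: 6.49e-09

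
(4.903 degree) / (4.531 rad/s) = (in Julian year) 1 degree = 0.017453293 rad, so 4.903 degree = 4.903 * 0.017453293 = 0.085573493 rad. 4.531 rad/s is already in rad/s. Combine: 0.085573493 rad / 4.531 rad/s = 0.018886227 s. 1 Julian year = 31557600 s, so 0.018886227 s = 0.018886227 / 31557600 = 5.9846841e-10 Julian year ≈ 5.985e-10 Julian year (4 s.f.). Final answer: 5.985e-10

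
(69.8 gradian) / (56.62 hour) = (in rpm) 1 gradian = 0.015707963 rad, so 69.8 gradian = 69.8 * 0.015707963 = 1.0964158 rad. 1 hour = 3600 s, so 56.62 hour = 56.62 * 3600 = 203832 s. Combine: 1.0964158 rad / 203832 s = 5.3790172e-06 rad/s. 1 rpm = 0.10471976 rad/s, so 5.3790172e-06 rad/s = 5.3790172e-06 / 0.10471976 = 5.1365831e-05 rpm ≈ 5.137e-05 rpm (4 s.f.). Final answer: 5.137e-05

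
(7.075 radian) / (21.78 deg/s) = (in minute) 0.3102. Check: 7.075 radian = 7.075 rad. 1 deg/s = 0.017453293 rad/s, so 21.78 deg/s = 21.78 * 0.017453293 = 0.38013271 rad/s. Combine: 7.075 rad / 0.38013271 rad/s = 18.611921 s. 1 minute = 60 s, so 18.611921 s = 18.611921 / 60 = 0.31019868 minute ≈ 0.3102 minute (4 s.f.).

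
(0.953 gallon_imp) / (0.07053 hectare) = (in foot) 1 gallon_imp = 0.00454609 m^3, so 0.953 gallon_imp = 0.953 * 0.00454609 = 0.0043324238 m^3. 1 hectare = 10000 m^2, so 0.07053 hectare = 0.07053 * 10000 = 705.3 m^2. Combine: 0.0043324238 m^3 / 705.3 m^2 = 6.142668e-06 m. 1 foot = 0.3048 m, so 6.142668e-06 m = 6.142668e-06 / 0.3048 = 2.015311e-05 foot ≈ 2.015e-05 foot (4 s.f.). Final answer: 2.015e-05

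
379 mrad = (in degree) 1 mrad = 0.001 rad, so 379 mrad = 379 * 0.001 = 0.379 rad. 1 degree = 0.017453293 rad, so 0.379 rad = 0.379 / 0.017453293 = 21.7151 degree ≈ 21.72 degree (4 s.f.). Final answer: 21.72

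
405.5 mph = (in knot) 1 mph = 0.44704 m/s, so 405.5 mph = 405.5 * 0.44704 = 181.27472 m/s. 1 knot = 0.51444444 m/s, so 181.27472 m/s = 181.27472 / 0.51444444 = 352.36987 knot ≈ 352.4 knot (4 s.f.). Final answer: 352.4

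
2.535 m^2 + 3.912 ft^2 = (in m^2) 2.535 m^2 is already in m^2. 1 ft^2 = 0.09290304 m^2, so 3.912 ft^2 = 3.912 * 0.09290304 = 0.36343669 m^2. Sum: 2.535 + 0.36343669 = 2.8984367 m^2. Result: 2.8984367 m^2 ≈ 2.898 m^2 (4 s.f.). Final answer: 2.898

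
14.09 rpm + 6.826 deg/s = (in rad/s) 1.595. Check: 1 rpm = 0.10471976 rad/s, so 14.09 rpm = 14.09 * 0.10471976 = 1.4755013 rad/s. 1 deg/s = 0.017453293 rad/s, so 6.826 deg/s = 6.826 * 0.017453293 = 0.11913617 rad/s. Sum: 1.4755013 + 0.11913617 = 1.5946375 rad/s. Result: 1.5946375 rad/s ≈ 1.595 rad/s (4 s.f.).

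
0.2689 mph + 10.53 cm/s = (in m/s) 1 mph = 0.44704 m/s, so 0.2689 mph = 0.2689 * 0.44704 = 0.12020906 m/s. 1 cm/s = 0.01 m/s, so 10.53 cm/s = 10.53 * 0.01 = 0.1053 m/s. Sum: 0.12020906 + 0.1053 = 0.22550906 m/s. Result: 0.22550906 m/s ≈ 0.2255 m/s (4 s.f.). Final answer: 0.2255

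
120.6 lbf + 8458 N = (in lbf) 2022. Check: 1 lbf = 4.4482216 N, so 120.6 lbf = 120.6 * 4.4482216 = 536.45553 N. 8458 N is already in N. Sum: 536.45553 + 8458 = 8994.4555 N. 1 lbf = 4.4482216 N, so 8994.4555 N = 8994.4555 / 4.4482216 = 2022.034 lbf ≈ 2022 lbf (4 s.f.).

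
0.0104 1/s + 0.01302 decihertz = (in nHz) 0.0104 1/s = 0.0104 Hz. 1 decihertz = 0.1 Hz, so 0.01302 decihertz = 0.01302 * 0.1 = 0.001302 Hz. Sum: 0.0104 + 0.001302 = 0.011702 Hz. 1 nHz = 1e-09 Hz, so 0.011702 Hz = 0.011702 / 1e-09 = 11702000 nHz ≈ 1.17e+07 nHz (4 s.f.). Final answer: 1.17e+07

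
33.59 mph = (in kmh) 1 mph = 0.44704 m/s, so 33.59 mph = 33.59 * 0.44704 = 15.016074 m/s. 1 kmh = 0.27777778 m/s, so 15.016074 m/s = 15.016074 / 0.27777778 = 54.057865 kmh ≈ 54.06 kmh (4 s.f.). Final answer: 54.06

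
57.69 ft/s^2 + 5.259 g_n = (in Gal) 6916. Check: 1 ft/s^2 = 0.3048 m/s^2, so 57.69 ft/s^2 = 57.69 * 0.3048 = 17.583912 m/s^2. 1 g_n = 9.80665 m/s^2, so 5.259 g_n = 5.259 * 9.80665 = 51.573172 m/s^2. Sum: 17.583912 + 51.573172 = 69.157084 m/s^2. 1 Gal = 0.01 m/s^2, so 69.157084 m/s^2 = 69.157084 / 0.01 = 6915.7084 Gal ≈ 6916 Gal (4 s.f.).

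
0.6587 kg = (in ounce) 23.23. Check: 1 ounce = 0.028349523 kg, so 0.6587 kg = 0.6587 / 0.028349523 = 23.234959 ounce ≈ 23.23 ounce (4 s.f.).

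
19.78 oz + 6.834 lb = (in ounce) 1 oz = 0.028349523 kg, so 19.78 oz = 19.78 * 0.028349523 = 0.56075357 kg. 1 lb = 0.45359237 kg, so 6.834 lb = 6.834 * 0.45359237 = 3.0998503 kg. Sum: 0.56075357 + 3.0998503 = 3.6606038 kg. 1 ounce = 0.028349523 kg, so 3.6606038 kg = 3.6606038 / 0.028349523 = 129.124 ounce ≈ 129.1 ounce (4 s.f.). Final answer: 129.1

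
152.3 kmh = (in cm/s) 1 kmh = 0.27777778 m/s, so 152.3 kmh = 152.3 * 0.27777778 = 42.305556 m/s. 1 cm/s = 0.01 m/s, so 42.305556 m/s = 42.305556 / 0.01 = 4230.5556 cm/s ≈ 4231 cm/s (4 s.f.). Final answer: 4231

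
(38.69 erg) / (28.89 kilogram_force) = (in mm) 1 erg = 1e-07 J, so 38.69 erg = 38.69 * 1e-07 = 3.869e-06 J. 1 kilogram_force = 9.80665 N, so 28.89 kilogram_force = 28.89 * 9.80665 = 283.31412 N. Combine: 3.869e-06 J / 283.31412 N = 1.365622e-08 m. 1 mm = 0.001 m, so 1.365622e-08 m = 1.365622e-08 / 0.001 = 1.365622e-05 mm ≈ 1.366e-05 mm (4 s.f.). Final answer: 1.366e-05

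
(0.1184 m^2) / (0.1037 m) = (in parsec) 3.7e-17. Check: 0.1184 m^2 is already in m^2. 0.1037 m is already in m. Combine: 0.1184 m^2 / 0.1037 m = 1.1417551 m. 1 parsec = 3.0856776e+16 m, so 1.1417551 m = 1.1417551 / 3.0856776e+16 = 3.7001762e-17 parsec ≈ 3.7e-17 parsec (4 s.f.).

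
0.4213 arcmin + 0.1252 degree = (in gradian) 0.1469. Check: 1 arcmin = 0.00029088821 rad, so 0.4213 arcmin = 0.4213 * 0.00029088821 = 0.0001225512 rad. 1 degree = 0.017453293 rad, so 0.1252 degree = 0.1252 * 0.017453293 = 0.0021851522 rad. Sum: 0.0001225512 + 0.0021851522 = 0.0023077034 rad. 1 gradian = 0.015707963 rad, so 0.0023077034 rad = 0.0023077034 / 0.015707963 = 0.14691296 gradian ≈ 0.1469 gradian (4 s.f.).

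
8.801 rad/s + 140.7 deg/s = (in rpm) 8.801 rad/s is already in rad/s. 1 deg/s = 0.017453293 rad/s, so 140.7 deg/s = 140.7 * 0.017453293 = 2.4556783 rad/s. Sum: 8.801 + 2.4556783 = 11.256678 rad/s. 1 rpm = 0.10471976 rad/s, so 11.256678 rad/s = 11.256678 / 0.10471976 = 107.49336 rpm ≈ 107.5 rpm (4 s.f.). Final answer: 107.5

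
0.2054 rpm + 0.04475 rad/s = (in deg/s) 3.796. Check: 1 rpm = 0.10471976 rad/s, so 0.2054 rpm = 0.2054 * 0.10471976 = 0.021509438 rad/s. 0.04475 rad/s is already in rad/s. Sum: 0.021509438 + 0.04475 = 0.066259438 rad/s. 1 deg/s = 0.017453293 rad/s, so 0.066259438 rad/s = 0.066259438 / 0.017453293 = 3.7963861 deg/s ≈ 3.796 deg/s (4 s.f.).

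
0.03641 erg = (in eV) 2.273e+10. Check: 1 erg = 1e-07 J, so 0.03641 erg = 0.03641 * 1e-07 = 3.641e-09 J. 1 eV = 1.6021766e-19 J, so 3.641e-09 J = 3.641e-09 / 1.6021766e-19 = 2.2725335e+10 eV ≈ 2.273e+10 eV (4 s.f.).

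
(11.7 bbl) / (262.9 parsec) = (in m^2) 1 bbl = 0.15898729 m^3, so 11.7 bbl = 11.7 * 0.15898729 = 1.8601514 m^3. 1 parsec = 3.0856776e+16 m, so 262.9 parsec = 262.9 * 3.0856776e+16 = 8.1122464e+18 m. Combine: 1.8601514 m^3 / 8.1122464e+18 m = 2.2930163e-19 m^2. Result: 2.2930163e-19 m^2 ≈ 2.293e-19 m^2 (4 s.f.). Final answer: 2.293e-19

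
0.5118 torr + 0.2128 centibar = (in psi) 0.04076. Check: 1 torr = 133.32237 Pa, so 0.5118 torr = 0.5118 * 133.32237 = 68.234388 Pa. 1 centibar = 1000 Pa, so 0.2128 centibar = 0.2128 * 1000 = 212.8 Pa. Sum: 68.234388 + 212.8 = 281.03439 Pa. 1 psi = 6894.7573 Pa, so 281.03439 Pa = 281.03439 / 6894.7573 = 0.040760592 psi ≈ 0.04076 psi (4 s.f.).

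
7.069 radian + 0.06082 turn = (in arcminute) 2.562e+04. Check: 7.069 radian = 7.069 rad. 1 turn = 6.2831853 rad, so 0.06082 turn = 0.06082 * 6.2831853 = 0.38214333 rad. Sum: 7.069 + 0.38214333 = 7.4511433 rad. 1 arcminute = 0.00029088821 rad, so 7.4511433 rad = 7.4511433 / 0.00029088821 = 25615.144 arcminute ≈ 2.562e+04 arcminute (4 s.f.).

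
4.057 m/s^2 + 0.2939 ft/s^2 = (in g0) 0.4228. Check: 4.057 m/s^2 is already in m/s^2. 1 ft/s^2 = 0.3048 m/s^2, so 0.2939 ft/s^2 = 0.2939 * 0.3048 = 0.08958072 m/s^2. Sum: 4.057 + 0.08958072 = 4.1465807 m/s^2. 1 g0 = 9.80665 m/s^2, so 4.1465807 m/s^2 = 4.1465807 / 9.80665 = 0.42283356 g0 ≈ 0.4228 g0 (4 s.f.).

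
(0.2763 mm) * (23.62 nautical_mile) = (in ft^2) 130.1. Check: 1 mm = 0.001 m, so 0.2763 mm = 0.2763 * 0.001 = 0.0002763 m. 1 nautical_mile = 1852 m, so 23.62 nautical_mile = 23.62 * 1852 = 43744.24 m. Combine: 0.0002763 m * 43744.24 m = 12.086534 m^2. 1 ft^2 = 0.09290304 m^2, so 12.086534 m^2 = 12.086534 / 0.09290304 = 130.09836 ft^2 ≈ 130.1 ft^2 (4 s.f.).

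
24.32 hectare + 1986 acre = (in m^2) 1 hectare = 10000 m^2, so 24.32 hectare = 24.32 * 10000 = 243200 m^2. 1 acre = 4046.8564 m^2, so 1986 acre = 1986 * 4046.8564 = 8037056.9 m^2. Sum: 243200 + 8037056.9 = 8280256.9 m^2. Result: 8280256.9 m^2 ≈ 8.28e+06 m^2 (4 s.f.). Final answer: 8.28e+06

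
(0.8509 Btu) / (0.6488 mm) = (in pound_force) 1 Btu = 1055.0559 J, so 0.8509 Btu = 0.8509 * 1055.0559 = 897.74702 J. 1 mm = 0.001 m, so 0.6488 mm = 0.6488 * 0.001 = 0.0006488 m. Combine: 897.74702 J / 0.0006488 m = 1383703.8 N. 1 pound_force = 4.4482216 N, so 1383703.8 N = 1383703.8 / 4.4482216 = 311068.99 pound_force ≈ 3.111e+05 pound_force (4 s.f.). Final answer: 3.111e+05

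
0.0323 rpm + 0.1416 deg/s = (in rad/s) 1 rpm = 0.10471976 rad/s, so 0.0323 rpm = 0.0323 * 0.10471976 = 0.0033824481 rad/s. 1 deg/s = 0.017453293 rad/s, so 0.1416 deg/s = 0.1416 * 0.017453293 = 0.0024713862 rad/s. Sum: 0.0033824481 + 0.0024713862 = 0.0058538343 rad/s. Result: 0.0058538343 rad/s ≈ 0.005854 rad/s (4 s.f.). Final answer: 0.005854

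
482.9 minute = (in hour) 8.048. Check: 1 minute = 60 s, so 482.9 minute = 482.9 * 60 = 28974 s. 1 hour = 3600 s, so 28974 s = 28974 / 3600 = 8.0483333 hour ≈ 8.048 hour (4 s.f.).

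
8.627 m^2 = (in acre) 1 acre = 4046.8564 m^2, so 8.627 m^2 = 8.627 / 4046.8564 = 0.0021317781 acre ≈ 0.002132 acre (4 s.f.). Final answer: 0.002132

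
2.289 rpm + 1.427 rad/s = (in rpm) 1 rpm = 0.10471976 rad/s, so 2.289 rpm = 2.289 * 0.10471976 = 0.23970352 rad/s. 1.427 rad/s is already in rad/s. Sum: 0.23970352 + 1.427 = 1.6667035 rad/s. 1 rpm = 0.10471976 rad/s, so 1.6667035 rad/s = 1.6667035 / 0.10471976 = 15.915846 rpm ≈ 15.92 rpm (4 s.f.). Final answer: 15.92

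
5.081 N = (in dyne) 1 dyne = 1e-05 N, so 5.081 N = 5.081 / 1e-05 = 508100 dyne ≈ 5.081e+05 dyne (4 s.f.). Final answer: 5.081e+05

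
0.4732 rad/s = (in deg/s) 27.11. Check: 1 deg/s = 0.017453293 rad/s, so 0.4732 rad/s = 0.4732 / 0.017453293 = 27.112363 deg/s ≈ 27.11 deg/s (4 s.f.).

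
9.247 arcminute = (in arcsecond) 1 arcminute = 0.00029088821 rad, so 9.247 arcminute = 9.247 * 0.00029088821 = 0.0026898433 rad. 1 arcsecond = 4.8481368e-06 rad, so 0.0026898433 rad = 0.0026898433 / 4.8481368e-06 = 554.82 arcsecond ≈ 554.8 arcsecond (4 s.f.). Final answer: 554.8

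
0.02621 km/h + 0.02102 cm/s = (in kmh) 0.02697. Check: 1 km/h = 0.27777778 m/s, so 0.02621 km/h = 0.02621 * 0.27777778 = 0.0072805556 m/s. 1 cm/s = 0.01 m/s, so 0.02102 cm/s = 0.02102 * 0.01 = 0.0002102 m/s. Sum: 0.0072805556 + 0.0002102 = 0.0074907556 m/s. 1 kmh = 0.27777778 m/s, so 0.0074907556 m/s = 0.0074907556 / 0.27777778 = 0.02696672 kmh ≈ 0.02697 kmh (4 s.f.).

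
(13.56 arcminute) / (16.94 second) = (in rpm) 0.002224. Check: 1 arcminute = 0.00029088821 rad, so 13.56 arcminute = 13.56 * 0.00029088821 = 0.0039444441 rad. 16.94 second = 16.94 s. Combine: 0.0039444441 rad / 16.94 s = 0.00023284794 rad/s. 1 rpm = 0.10471976 rad/s, so 0.00023284794 rad/s = 0.00023284794 / 0.10471976 = 0.002223534 rpm ≈ 0.002224 rpm (4 s.f.).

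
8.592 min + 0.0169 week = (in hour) 1 min = 60 s, so 8.592 min = 8.592 * 60 = 515.52 s. 1 week = 604800 s, so 0.0169 week = 0.0169 * 604800 = 10221.12 s. Sum: 515.52 + 10221.12 = 10736.64 s. 1 hour = 3600 s, so 10736.64 s = 10736.64 / 3600 = 2.9824 hour ≈ 2.982 hour (4 s.f.). Final answer: 2.982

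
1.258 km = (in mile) 0.7817. Check: 1 km = 1000 m, so 1.258 km = 1.258 * 1000 = 1258 m. 1 mile = 1609.344 m, so 1258 m = 1258 / 1609.344 = 0.78168496 mile ≈ 0.7817 mile (4 s.f.).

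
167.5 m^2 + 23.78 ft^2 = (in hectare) 167.5 m^2 is already in m^2. 1 ft^2 = 0.09290304 m^2, so 23.78 ft^2 = 23.78 * 0.09290304 = 2.2092343 m^2. Sum: 167.5 + 2.2092343 = 169.70923 m^2. 1 hectare = 10000 m^2, so 169.70923 m^2 = 169.70923 / 10000 = 0.016970923 hectare ≈ 0.01697 hectare (4 s.f.). Final answer: 0.01697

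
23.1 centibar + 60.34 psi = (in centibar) 439.1. Check: 1 centibar = 1000 Pa, so 23.1 centibar = 23.1 * 1000 = 23100 Pa. 1 psi = 6894.7573 Pa, so 60.34 psi = 60.34 * 6894.7573 = 416029.66 Pa. Sum: 23100 + 416029.66 = 439129.66 Pa. 1 centibar = 1000 Pa, so 439129.66 Pa = 439129.66 / 1000 = 439.12966 centibar ≈ 439.1 centibar (4 s.f.).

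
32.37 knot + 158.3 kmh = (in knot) 1 knot = 0.51444444 m/s, so 32.37 knot = 32.37 * 0.51444444 = 16.652567 m/s. 1 kmh = 0.27777778 m/s, so 158.3 kmh = 158.3 * 0.27777778 = 43.972222 m/s. Sum: 16.652567 + 43.972222 = 60.624789 m/s. 1 knot = 0.51444444 m/s, so 60.624789 m/s = 60.624789 / 0.51444444 = 117.84516 knot ≈ 117.8 knot (4 s.f.). Final answer: 117.8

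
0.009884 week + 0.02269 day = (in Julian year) 0.0002515. Check: 1 week = 604800 s, so 0.009884 week = 0.009884 * 604800 = 5977.8432 s. 1 day = 86400 s, so 0.02269 day = 0.02269 * 86400 = 1960.416 s. Sum: 5977.8432 + 1960.416 = 7938.2592 s. 1 Julian year = 31557600 s, so 7938.2592 s = 7938.2592 / 31557600 = 0.00025154825 Julian year ≈ 0.0002515 Julian year (4 s.f.).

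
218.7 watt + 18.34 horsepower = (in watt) 218.7 watt = 218.7 W. 1 horsepower = 745.69987 W, so 18.34 horsepower = 18.34 * 745.69987 = 13676.136 W. Sum: 218.7 + 13676.136 = 13894.836 W. 13894.836 W = 13894.836 watt ≈ 1.389e+04 watt (4 s.f.). Final answer: 1.389e+04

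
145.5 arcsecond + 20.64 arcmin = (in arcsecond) 1 arcsecond = 4.8481368e-06 rad, so 145.5 arcsecond = 145.5 * 4.8481368e-06 = 0.00070540391 rad. 1 arcmin = 0.00029088821 rad, so 20.64 arcmin = 20.64 * 0.00029088821 = 0.0060039326 rad. Sum: 0.00070540391 + 0.0060039326 = 0.0067093365 rad. 1 arcsecond = 4.8481368e-06 rad, so 0.0067093365 rad = 0.0067093365 / 4.8481368e-06 = 1383.9 arcsecond ≈ 1384 arcsecond (4 s.f.). Final answer: 1384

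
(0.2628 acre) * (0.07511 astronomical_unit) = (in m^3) 1 acre = 4046.8564 m^2, so 0.2628 acre = 0.2628 * 4046.8564 = 1063.5139 m^2. 1 astronomical_unit = 1.4959787e+11 m, so 0.07511 astronomical_unit = 0.07511 * 1.4959787e+11 = 1.1236296e+10 m. Combine: 1063.5139 m^2 * 1.1236296e+10 m = 1.1949957e+13 m^3. Result: 1.1949957e+13 m^3 ≈ 1.195e+13 m^3 (4 s.f.). Final answer: 1.195e+13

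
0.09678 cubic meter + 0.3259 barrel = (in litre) 148.6. Check: 0.09678 cubic meter = 0.09678 m^3. 1 barrel = 0.15898729 m^3, so 0.3259 barrel = 0.3259 * 0.15898729 = 0.051813959 m^3. Sum: 0.09678 + 0.051813959 = 0.14859396 m^3. 1 litre = 0.001 m^3, so 0.14859396 m^3 = 0.14859396 / 0.001 = 148.59396 litre ≈ 148.6 litre (4 s.f.).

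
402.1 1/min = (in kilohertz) 1 1/min = 0.016666667 Hz, so 402.1 1/min = 402.1 * 0.016666667 = 6.7016667 Hz. 1 kilohertz = 1000 Hz, so 6.7016667 Hz = 6.7016667 / 1000 = 0.0067016667 kilohertz ≈ 0.006702 kilohertz (4 s.f.). Final answer: 0.006702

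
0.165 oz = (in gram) 4.678. Check: 1 oz = 0.028349523 kg, so 0.165 oz = 0.165 * 0.028349523 = 0.0046776713 kg. 1 gram = 0.001 kg, so 0.0046776713 kg = 0.0046776713 / 0.001 = 4.6776713 gram ≈ 4.678 gram (4 s.f.).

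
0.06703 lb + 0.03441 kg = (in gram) 1 lb = 0.45359237 kg, so 0.06703 lb = 0.06703 * 0.45359237 = 0.030404297 kg. 0.03441 kg is already in kg. Sum: 0.030404297 + 0.03441 = 0.064814297 kg. 1 gram = 0.001 kg, so 0.064814297 kg = 0.064814297 / 0.001 = 64.814297 gram ≈ 64.81 gram (4 s.f.). Final answer: 64.81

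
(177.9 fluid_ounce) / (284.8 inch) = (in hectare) 1 fluid_ounce = 2.957353e-05 m^3, so 177.9 fluid_ounce = 177.9 * 2.957353e-05 = 0.0052611309 m^3. 1 inch = 0.0254 m, so 284.8 inch = 284.8 * 0.0254 = 7.23392 m. Combine: 0.0052611309 m^3 / 7.23392 m = 0.0007272863 m^2. 1 hectare = 10000 m^2, so 0.0007272863 m^2 = 0.0007272863 / 10000 = 7.272863e-08 hectare ≈ 7.273e-08 hectare (4 s.f.). Final answer: 7.273e-08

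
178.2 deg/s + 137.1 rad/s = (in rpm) 1 deg/s = 0.017453293 rad/s, so 178.2 deg/s = 178.2 * 0.017453293 = 3.1101767 rad/s. 137.1 rad/s is already in rad/s. Sum: 3.1101767 + 137.1 = 140.21018 rad/s. 1 rpm = 0.10471976 rad/s, so 140.21018 rad/s = 140.21018 / 0.10471976 = 1338.9086 rpm ≈ 1339 rpm (4 s.f.). Final answer: 1339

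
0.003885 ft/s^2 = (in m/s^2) 1 ft/s^2 = 0.3048 m/s^2, so 0.003885 ft/s^2 = 0.003885 * 0.3048 = 0.001184148 m/s^2. Result: 0.001184148 m/s^2 ≈ 0.001184 m/s^2 (4 s.f.). Final answer: 0.001184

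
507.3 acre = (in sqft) 1 acre = 4046.8564 m^2, so 507.3 acre = 507.3 * 4046.8564 = 2052970.3 m^2. 1 sqft = 0.09290304 m^2, so 2052970.3 m^2 = 2052970.3 / 0.09290304 = 22097988 sqft ≈ 2.21e+07 sqft (4 s.f.). Final answer: 2.21e+07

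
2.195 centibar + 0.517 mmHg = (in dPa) 1 centibar = 1000 Pa, so 2.195 centibar = 2.195 * 1000 = 2195 Pa. 1 mmHg = 133.32237 Pa, so 0.517 mmHg = 0.517 * 133.32237 = 68.927664 Pa. Sum: 2195 + 68.927664 = 2263.9277 Pa. 1 dPa = 0.1 Pa, so 2263.9277 Pa = 2263.9277 / 0.1 = 22639.277 dPa ≈ 2.264e+04 dPa (4 s.f.). Final answer: 2.264e+04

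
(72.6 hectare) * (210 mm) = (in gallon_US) 4.028e+07. Check: 1 hectare = 10000 m^2, so 72.6 hectare = 72.6 * 10000 = 726000 m^2. 1 mm = 0.001 m, so 210 mm = 210 * 0.001 = 0.21 m. Combine: 726000 m^2 * 0.21 m = 152460 m^3. 1 gallon_US = 0.0037854118 m^3, so 152460 m^3 = 152460 / 0.0037854118 = 40275671 gallon_US ≈ 4.028e+07 gallon_US (4 s.f.).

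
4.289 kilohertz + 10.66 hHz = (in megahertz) 1 kilohertz = 1000 Hz, so 4.289 kilohertz = 4.289 * 1000 = 4289 Hz. 1 hHz = 100 Hz, so 10.66 hHz = 10.66 * 100 = 1066 Hz. Sum: 4289 + 1066 = 5355 Hz. 1 megahertz = 1000000 Hz, so 5355 Hz = 5355 / 1000000 = 0.005355 megahertz. Final answer: 0.005355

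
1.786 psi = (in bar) 1 psi = 6894.7573 Pa, so 1.786 psi = 1.786 * 6894.7573 = 12314.037 Pa. 1 bar = 100000 Pa, so 12314.037 Pa = 12314.037 / 100000 = 0.12314037 bar ≈ 0.1231 bar (4 s.f.). Final answer: 0.1231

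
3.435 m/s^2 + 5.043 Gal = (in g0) 0.3554. Check: 3.435 m/s^2 is already in m/s^2. 1 Gal = 0.01 m/s^2, so 5.043 Gal = 5.043 * 0.01 = 0.05043 m/s^2. Sum: 3.435 + 0.05043 = 3.48543 m/s^2. 1 g0 = 9.80665 m/s^2, so 3.48543 m/s^2 = 3.48543 / 9.80665 = 0.35541495 g0 ≈ 0.3554 g0 (4 s.f.).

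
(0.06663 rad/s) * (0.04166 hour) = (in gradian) 636.2. Check: 0.06663 rad/s is already in rad/s. 1 hour = 3600 s, so 0.04166 hour = 0.04166 * 3600 = 149.976 s. Combine: 0.06663 rad/s * 149.976 s = 9.9929009 rad. 1 gradian = 0.015707963 rad, so 9.9929009 rad = 9.9929009 / 0.015707963 = 636.16783 gradian ≈ 636.2 gradian (4 s.f.).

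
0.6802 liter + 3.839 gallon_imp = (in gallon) 1 liter = 0.001 m^3, so 0.6802 liter = 0.6802 * 0.001 = 0.0006802 m^3. 1 gallon_imp = 0.00454609 m^3, so 3.839 gallon_imp = 3.839 * 0.00454609 = 0.01745244 m^3. Sum: 0.0006802 + 0.01745244 = 0.01813264 m^3. 1 gallon = 0.0037854118 m^3, so 0.01813264 m^3 = 0.01813264 / 0.0037854118 = 4.7901366 gallon ≈ 4.79 gallon (4 s.f.). Final answer: 4.79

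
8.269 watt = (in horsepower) 0.01109. Check: 8.269 watt = 8.269 W. 1 horsepower = 745.69987 W, so 8.269 W = 8.269 / 745.69987 = 0.011088912 horsepower ≈ 0.01109 horsepower (4 s.f.).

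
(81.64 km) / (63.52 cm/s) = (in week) 1 km = 1000 m, so 81.64 km = 81.64 * 1000 = 81640 m. 1 cm/s = 0.01 m/s, so 63.52 cm/s = 63.52 * 0.01 = 0.6352 m/s. Combine: 81640 m / 0.6352 m/s = 128526.45 s. 1 week = 604800 s, so 128526.45 s = 128526.45 / 604800 = 0.21251066 week ≈ 0.2125 week (4 s.f.). Final answer: 0.2125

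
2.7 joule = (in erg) 2.7 joule = 2.7 J. 1 erg = 1e-07 J, so 2.7 J = 2.7 / 1e-07 = 27000000 erg ≈ 2.7e+07 erg (4 s.f.). Final answer: 2.7e+07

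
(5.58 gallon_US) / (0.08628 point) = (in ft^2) 1 gallon_US = 0.0037854118 m^3, so 5.58 gallon_US = 5.58 * 0.0037854118 = 0.021122598 m^3. 1 point = 0.00035277778 m, so 0.08628 point = 0.08628 * 0.00035277778 = 3.0437667e-05 m. Combine: 0.021122598 m^3 / 3.0437667e-05 m = 693.96245 m^2. 1 ft^2 = 0.09290304 m^2, so 693.96245 m^2 = 693.96245 / 0.09290304 = 7469.7497 ft^2 ≈ 7470 ft^2 (4 s.f.). Final answer: 7470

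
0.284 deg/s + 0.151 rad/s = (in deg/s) 1 deg/s = 0.017453293 rad/s, so 0.284 deg/s = 0.284 * 0.017453293 = 0.0049567351 rad/s. 0.151 rad/s is already in rad/s. Sum: 0.0049567351 + 0.151 = 0.15595674 rad/s. 1 deg/s = 0.017453293 rad/s, so 0.15595674 rad/s = 0.15595674 / 0.017453293 = 8.9356627 deg/s ≈ 8.936 deg/s (4 s.f.). Final answer: 8.936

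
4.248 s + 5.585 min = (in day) 4.248 s is already in s. 1 min = 60 s, so 5.585 min = 5.585 * 60 = 335.1 s. Sum: 4.248 + 335.1 = 339.348 s. 1 day = 86400 s, so 339.348 s = 339.348 / 86400 = 0.0039276389 day ≈ 0.003928 day (4 s.f.). Final answer: 0.003928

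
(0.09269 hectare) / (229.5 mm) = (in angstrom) 1 hectare = 10000 m^2, so 0.09269 hectare = 0.09269 * 10000 = 926.9 m^2. 1 mm = 0.001 m, so 229.5 mm = 229.5 * 0.001 = 0.2295 m. Combine: 926.9 m^2 / 0.2295 m = 4038.78 m. 1 angstrom = 1e-10 m, so 4038.78 m = 4038.78 / 1e-10 = 4.03878e+13 angstrom ≈ 4.039e+13 angstrom (4 s.f.). Final answer: 4.039e+13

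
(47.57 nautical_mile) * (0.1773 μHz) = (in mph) 1 nautical_mile = 1852 m, so 47.57 nautical_mile = 47.57 * 1852 = 88099.64 m. 1 μHz = 1e-06 Hz, so 0.1773 μHz = 0.1773 * 1e-06 = 1.773e-07 Hz. Combine: 88099.64 m * 1.773e-07 Hz = 0.015620066 m/s. 1 mph = 0.44704 m/s, so 0.015620066 m/s = 0.015620066 / 0.44704 = 0.034941093 mph ≈ 0.03494 mph (4 s.f.). Final answer: 0.03494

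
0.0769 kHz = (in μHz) 1 kHz = 1000 Hz, so 0.0769 kHz = 0.0769 * 1000 = 76.9 Hz. 1 μHz = 1e-06 Hz, so 76.9 Hz = 76.9 / 1e-06 = 76900000 μHz ≈ 7.69e+07 μHz (4 s.f.). Final answer: 7.69e+07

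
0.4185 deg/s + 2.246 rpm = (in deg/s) 13.89. Check: 1 deg/s = 0.017453293 rad/s, so 0.4185 deg/s = 0.4185 * 0.017453293 = 0.0073042029 rad/s. 1 rpm = 0.10471976 rad/s, so 2.246 rpm = 2.246 * 0.10471976 = 0.23520057 rad/s. Sum: 0.0073042029 + 0.23520057 = 0.24250477 rad/s. 1 deg/s = 0.017453293 rad/s, so 0.24250477 rad/s = 0.24250477 / 0.017453293 = 13.8945 deg/s ≈ 13.89 deg/s (4 s.f.).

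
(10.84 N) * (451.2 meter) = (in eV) 3.053e+22. Check: 10.84 N is already in N. 451.2 meter = 451.2 m. Combine: 10.84 N * 451.2 m = 4891.008 J. 1 eV = 1.6021766e-19 J, so 4891.008 J = 4891.008 / 1.6021766e-19 = 3.0527271e+22 eV ≈ 3.053e+22 eV (4 s.f.).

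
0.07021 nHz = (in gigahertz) 7.021e-20. Check: 1 nHz = 1e-09 Hz, so 0.07021 nHz = 0.07021 * 1e-09 = 7.021e-11 Hz. 1 gigahertz = 1e+09 Hz, so 7.021e-11 Hz = 7.021e-11 / 1e+09 = 7.021e-20 gigahertz.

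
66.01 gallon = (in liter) 249.9. Check: 1 gallon = 0.0037854118 m^3, so 66.01 gallon = 66.01 * 0.0037854118 = 0.24987503 m^3. 1 liter = 0.001 m^3, so 0.24987503 m^3 = 0.24987503 / 0.001 = 249.87503 liter ≈ 249.9 liter (4 s.f.).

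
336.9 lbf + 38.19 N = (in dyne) 1 lbf = 4.4482216 N, so 336.9 lbf = 336.9 * 4.4482216 = 1498.6059 N. 38.19 N is already in N. Sum: 1498.6059 + 38.19 = 1536.7959 N. 1 dyne = 1e-05 N, so 1536.7959 N = 1536.7959 / 1e-05 = 1.5367959e+08 dyne ≈ 1.537e+08 dyne (4 s.f.). Final answer: 1.537e+08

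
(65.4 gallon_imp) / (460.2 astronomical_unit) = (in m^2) 1 gallon_imp = 0.00454609 m^3, so 65.4 gallon_imp = 65.4 * 0.00454609 = 0.29731429 m^3. 1 astronomical_unit = 1.4959787e+11 m, so 460.2 astronomical_unit = 460.2 * 1.4959787e+11 = 6.884494e+13 m. Combine: 0.29731429 m^3 / 6.884494e+13 m = 4.3186077e-15 m^2. Result: 4.3186077e-15 m^2 ≈ 4.319e-15 m^2 (4 s.f.). Final answer: 4.319e-15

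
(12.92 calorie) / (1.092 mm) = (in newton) 1 calorie = 4.184 J, so 12.92 calorie = 12.92 * 4.184 = 54.05728 J. 1 mm = 0.001 m, so 1.092 mm = 1.092 * 0.001 = 0.001092 m. Combine: 54.05728 J / 0.001092 m = 49503.004 N. 49503.004 N = 49503.004 newton ≈ 4.95e+04 newton (4 s.f.). Final answer: 4.95e+04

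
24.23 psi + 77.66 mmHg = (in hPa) 1774. Check: 1 psi = 6894.7573 Pa, so 24.23 psi = 24.23 * 6894.7573 = 167059.97 Pa. 1 mmHg = 133.32237 Pa, so 77.66 mmHg = 77.66 * 133.32237 = 10353.815 Pa. Sum: 167059.97 + 10353.815 = 177413.78 Pa. 1 hPa = 100 Pa, so 177413.78 Pa = 177413.78 / 100 = 1774.1378 hPa ≈ 1774 hPa (4 s.f.).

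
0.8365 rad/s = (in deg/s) 1 deg/s = 0.017453293 rad/s, so 0.8365 rad/s = 0.8365 / 0.017453293 = 47.92792 deg/s ≈ 47.93 deg/s (4 s.f.). Final answer: 47.93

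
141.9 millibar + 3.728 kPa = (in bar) 0.1792. Check: 1 millibar = 100 Pa, so 141.9 millibar = 141.9 * 100 = 14190 Pa. 1 kPa = 1000 Pa, so 3.728 kPa = 3.728 * 1000 = 3728 Pa. Sum: 14190 + 3728 = 17918 Pa. 1 bar = 100000 Pa, so 17918 Pa = 17918 / 100000 = 0.17918 bar ≈ 0.1792 bar (4 s.f.).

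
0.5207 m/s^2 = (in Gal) 1 Gal = 0.01 m/s^2, so 0.5207 m/s^2 = 0.5207 / 0.01 = 52.07 Gal. Final answer: 52.07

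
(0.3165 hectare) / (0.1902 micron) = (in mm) 1 hectare = 10000 m^2, so 0.3165 hectare = 0.3165 * 10000 = 3165 m^2. 1 micron = 1e-06 m, so 0.1902 micron = 0.1902 * 1e-06 = 1.902e-07 m. Combine: 3165 m^2 / 1.902e-07 m = 1.6640379e+10 m. 1 mm = 0.001 m, so 1.6640379e+10 m = 1.6640379e+10 / 0.001 = 1.6640379e+13 mm ≈ 1.664e+13 mm (4 s.f.). Final answer: 1.664e+13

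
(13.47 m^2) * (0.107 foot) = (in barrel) 13.47 m^2 is already in m^2. 1 foot = 0.3048 m, so 0.107 foot = 0.107 * 0.3048 = 0.0326136 m. Combine: 13.47 m^2 * 0.0326136 m = 0.43930519 m^3. 1 barrel = 0.15898729 m^3, so 0.43930519 m^3 = 0.43930519 / 0.15898729 = 2.7631465 barrel ≈ 2.763 barrel (4 s.f.). Final answer: 2.763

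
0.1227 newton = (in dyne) 1.227e+04. Check: 0.1227 newton = 0.1227 N. 1 dyne = 1e-05 N, so 0.1227 N = 0.1227 / 1e-05 = 12270 dyne ≈ 1.227e+04 dyne (4 s.f.).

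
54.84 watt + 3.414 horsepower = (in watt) 2601. Check: 54.84 watt = 54.84 W. 1 horsepower = 745.69987 W, so 3.414 horsepower = 3.414 * 745.69987 = 2545.8194 W. Sum: 54.84 + 2545.8194 = 2600.6594 W. 2600.6594 W = 2600.6594 watt ≈ 2601 watt (4 s.f.).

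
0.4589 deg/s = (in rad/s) 0.008009. Check: 1 deg/s = 0.017453293 rad/s, so 0.4589 deg/s = 0.4589 * 0.017453293 = 0.0080093159 rad/s. Result: 0.0080093159 rad/s ≈ 0.008009 rad/s (4 s.f.).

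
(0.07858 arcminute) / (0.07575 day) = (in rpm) 3.335e-08. Check: 1 arcminute = 0.00029088821 rad, so 0.07858 arcminute = 0.07858 * 0.00029088821 = 2.2857995e-05 rad. 1 day = 86400 s, so 0.07575 day = 0.07575 * 86400 = 6544.8 s. Combine: 2.2857995e-05 rad / 6544.8 s = 3.492543e-09 rad/s. 1 rpm = 0.10471976 rad/s, so 3.492543e-09 rad/s = 3.492543e-09 / 0.10471976 = 3.3351329e-08 rpm ≈ 3.335e-08 rpm (4 s.f.).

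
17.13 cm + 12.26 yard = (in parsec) 1 cm = 0.01 m, so 17.13 cm = 17.13 * 0.01 = 0.1713 m. 1 yard = 0.9144 m, so 12.26 yard = 12.26 * 0.9144 = 11.210544 m. Sum: 0.1713 + 11.210544 = 11.381844 m. 1 parsec = 3.0856776e+16 m, so 11.381844 m = 11.381844 / 3.0856776e+16 = 3.6886044e-16 parsec ≈ 3.689e-16 parsec (4 s.f.). Final answer: 3.689e-16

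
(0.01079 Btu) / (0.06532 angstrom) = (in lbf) 1 Btu = 1055.0559 J, so 0.01079 Btu = 0.01079 * 1055.0559 = 11.384053 J. 1 angstrom = 1e-10 m, so 0.06532 angstrom = 0.06532 * 1e-10 = 6.532e-12 m. Combine: 11.384053 J / 6.532e-12 m = 1.7428127e+12 N. 1 lbf = 4.4482216 N, so 1.7428127e+12 N = 1.7428127e+12 / 4.4482216 = 3.9179988e+11 lbf ≈ 3.918e+11 lbf (4 s.f.). Final answer: 3.918e+11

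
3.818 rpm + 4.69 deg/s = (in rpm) 4.6. Check: 1 rpm = 0.10471976 rad/s, so 3.818 rpm = 3.818 * 0.10471976 = 0.39982003 rad/s. 1 deg/s = 0.017453293 rad/s, so 4.69 deg/s = 4.69 * 0.017453293 = 0.081855942 rad/s. Sum: 0.39982003 + 0.081855942 = 0.48167597 rad/s. 1 rpm = 0.10471976 rad/s, so 0.48167597 rad/s = 0.48167597 / 0.10471976 = 4.5996667 rpm ≈ 4.6 rpm (4 s.f.).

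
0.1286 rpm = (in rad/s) 0.01347. Check: 1 rpm = 0.10471976 rad/s, so 0.1286 rpm = 0.1286 * 0.10471976 = 0.013466961 rad/s. Result: 0.013466961 rad/s ≈ 0.01347 rad/s (4 s.f.).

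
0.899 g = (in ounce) 0.03171. Check: 1 g = 0.001 kg, so 0.899 g = 0.899 * 0.001 = 0.000899 kg. 1 ounce = 0.028349523 kg, so 0.000899 kg = 0.000899 / 0.028349523 = 0.031711292 ounce ≈ 0.03171 ounce (4 s.f.).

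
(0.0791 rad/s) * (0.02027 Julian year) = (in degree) 0.0791 rad/s is already in rad/s. 1 Julian year = 31557600 s, so 0.02027 Julian year = 0.02027 * 31557600 = 639672.55 s. Combine: 0.0791 rad/s * 639672.55 s = 50598.099 rad. 1 degree = 0.017453293 rad, so 50598.099 rad = 50598.099 / 0.017453293 = 2899057.5 degree ≈ 2.899e+06 degree (4 s.f.). Final answer: 2.899e+06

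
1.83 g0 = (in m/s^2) 1 g0 = 9.80665 m/s^2, so 1.83 g0 = 1.83 * 9.80665 = 17.946169 m/s^2. Result: 17.946169 m/s^2 ≈ 17.95 m/s^2 (4 s.f.). Final answer: 17.95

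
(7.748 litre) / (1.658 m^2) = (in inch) 1 litre = 0.001 m^3, so 7.748 litre = 7.748 * 0.001 = 0.007748 m^3. 1.658 m^2 is already in m^2. Combine: 0.007748 m^3 / 1.658 m^2 = 0.0046731001 m. 1 inch = 0.0254 m, so 0.0046731001 m = 0.0046731001 / 0.0254 = 0.18398032 inch ≈ 0.184 inch (4 s.f.). Final answer: 0.184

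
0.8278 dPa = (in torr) 0.0006209. Check: 1 dPa = 0.1 Pa, so 0.8278 dPa = 0.8278 * 0.1 = 0.08278 Pa. 1 torr = 133.32237 Pa, so 0.08278 Pa = 0.08278 / 133.32237 = 0.00062090106 torr ≈ 0.0006209 torr (4 s.f.).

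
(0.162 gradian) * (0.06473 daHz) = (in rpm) 1 gradian = 0.015707963 rad, so 0.162 gradian = 0.162 * 0.015707963 = 0.00254469 rad. 1 daHz = 10 Hz, so 0.06473 daHz = 0.06473 * 10 = 0.6473 Hz. Combine: 0.00254469 rad * 0.6473 Hz = 0.0016471779 rad/s. 1 rpm = 0.10471976 rad/s, so 0.0016471779 rad/s = 0.0016471779 / 0.10471976 = 0.01572939 rpm ≈ 0.01573 rpm (4 s.f.). Final answer: 0.01573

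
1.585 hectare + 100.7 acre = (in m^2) 4.234e+05. Check: 1 hectare = 10000 m^2, so 1.585 hectare = 1.585 * 10000 = 15850 m^2. 1 acre = 4046.8564 m^2, so 100.7 acre = 100.7 * 4046.8564 = 407518.44 m^2. Sum: 15850 + 407518.44 = 423368.44 m^2. Result: 423368.44 m^2 ≈ 4.234e+05 m^2 (4 s.f.).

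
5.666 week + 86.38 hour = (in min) 1 week = 604800 s, so 5.666 week = 5.666 * 604800 = 3426796.8 s. 1 hour = 3600 s, so 86.38 hour = 86.38 * 3600 = 310968 s. Sum: 3426796.8 + 310968 = 3737764.8 s. 1 min = 60 s, so 3737764.8 s = 3737764.8 / 60 = 62296.08 min ≈ 6.23e+04 min (4 s.f.). Final answer: 6.23e+04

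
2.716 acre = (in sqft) 1.183e+05. Check: 1 acre = 4046.8564 m^2, so 2.716 acre = 2.716 * 4046.8564 = 10991.262 m^2. 1 sqft = 0.09290304 m^2, so 10991.262 m^2 = 10991.262 / 0.09290304 = 118308.96 sqft ≈ 1.183e+05 sqft (4 s.f.).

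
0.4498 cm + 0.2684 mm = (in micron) 4766. Check: 1 cm = 0.01 m, so 0.4498 cm = 0.4498 * 0.01 = 0.004498 m. 1 mm = 0.001 m, so 0.2684 mm = 0.2684 * 0.001 = 0.0002684 m. Sum: 0.004498 + 0.0002684 = 0.0047664 m. 1 micron = 1e-06 m, so 0.0047664 m = 0.0047664 / 1e-06 = 4766.4 micron ≈ 4766 micron (4 s.f.).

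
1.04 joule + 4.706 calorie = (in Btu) 0.01965. Check: 1.04 joule = 1.04 J. 1 calorie = 4.184 J, so 4.706 calorie = 4.706 * 4.184 = 19.689904 J. Sum: 1.04 + 19.689904 = 20.729904 J. 1 Btu = 1055.0559 J, so 20.729904 J = 20.729904 / 1055.0559 = 0.019648158 Btu ≈ 0.01965 Btu (4 s.f.).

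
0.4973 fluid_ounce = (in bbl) 1 fluid_ounce = 2.957353e-05 m^3, so 0.4973 fluid_ounce = 0.4973 * 2.957353e-05 = 1.4706916e-05 m^3. 1 bbl = 0.15898729 m^3, so 1.4706916e-05 m^3 = 1.4706916e-05 / 0.15898729 = 9.250372e-05 bbl ≈ 9.25e-05 bbl (4 s.f.). Final answer: 9.25e-05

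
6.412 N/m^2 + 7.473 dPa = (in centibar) 0.007159. Check: 6.412 N/m^2 = 6.412 Pa. 1 dPa = 0.1 Pa, so 7.473 dPa = 7.473 * 0.1 = 0.7473 Pa. Sum: 6.412 + 0.7473 = 7.1593 Pa. 1 centibar = 1000 Pa, so 7.1593 Pa = 7.1593 / 1000 = 0.0071593 centibar ≈ 0.007159 centibar (4 s.f.).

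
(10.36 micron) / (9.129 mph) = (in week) 4.197e-12. Check: 1 micron = 1e-06 m, so 10.36 micron = 10.36 * 1e-06 = 1.036e-05 m. 1 mph = 0.44704 m/s, so 9.129 mph = 9.129 * 0.44704 = 4.0810282 m/s. Combine: 1.036e-05 m / 4.0810282 m/s = 2.538576e-06 s. 1 week = 604800 s, so 2.538576e-06 s = 2.538576e-06 / 604800 = 4.1973809e-12 week ≈ 4.197e-12 week (4 s.f.).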